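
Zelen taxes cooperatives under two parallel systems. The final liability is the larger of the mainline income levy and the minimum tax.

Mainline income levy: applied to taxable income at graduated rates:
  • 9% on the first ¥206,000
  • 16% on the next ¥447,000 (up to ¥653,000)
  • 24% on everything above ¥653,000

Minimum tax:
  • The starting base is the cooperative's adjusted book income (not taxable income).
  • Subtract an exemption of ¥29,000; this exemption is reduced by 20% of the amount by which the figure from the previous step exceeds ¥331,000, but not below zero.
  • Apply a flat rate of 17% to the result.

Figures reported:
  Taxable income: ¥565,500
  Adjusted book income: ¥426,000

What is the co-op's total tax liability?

Minimum tax:
  Base (adjusted book income): ¥426,000
  Exemption: ¥29,000 − 20% × (¥426,000 − ¥331,000) = ¥29,000 − ¥19,000 = ¥10,000
  Base: ¥426,000 − ¥10,000 = ¥416,000
  ¥416,000 × 17% = ¥70,720

Mainline income levy:
  ¥206,000 × 9% = ¥18,540
  ¥359,500 × 16% = ¥57,520
  → ¥76,060

¥76,060 > ¥70,720, so the mainline income levy governs.

¥76,060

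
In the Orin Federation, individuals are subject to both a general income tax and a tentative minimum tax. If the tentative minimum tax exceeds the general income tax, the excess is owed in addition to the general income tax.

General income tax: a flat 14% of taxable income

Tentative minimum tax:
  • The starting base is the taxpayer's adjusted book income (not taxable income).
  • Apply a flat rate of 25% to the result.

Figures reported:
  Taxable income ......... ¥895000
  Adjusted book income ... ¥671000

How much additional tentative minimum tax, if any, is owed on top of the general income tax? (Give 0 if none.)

General income tax:
  ¥895000 × 14% = ¥125300

Tentative minimum tax:
  Base (adjusted book income): ¥671000
  ¥671000 × 25% = ¥167750

Excess of tentative minimum tax over general income tax: ¥167750 − ¥125300 = ¥42450.

¥42450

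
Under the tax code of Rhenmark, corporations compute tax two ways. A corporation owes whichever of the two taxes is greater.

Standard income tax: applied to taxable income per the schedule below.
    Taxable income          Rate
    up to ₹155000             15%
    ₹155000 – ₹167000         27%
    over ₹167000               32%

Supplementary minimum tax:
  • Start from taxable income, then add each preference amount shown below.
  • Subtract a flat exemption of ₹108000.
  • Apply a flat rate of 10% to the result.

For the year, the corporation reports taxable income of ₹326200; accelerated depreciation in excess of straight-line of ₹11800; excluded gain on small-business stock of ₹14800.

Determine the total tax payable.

₹77434

Standard income tax:
  ₹155000 × 15% = ₹23250
  ₹12000 × 27% = ₹3240
  ₹159200 × 32% = ₹50944
  → ₹77434

Supplementary minimum tax:
  Adjusted income: ₹326200 + ₹11800 + ₹14800 = ₹352800
  Less exemption ₹108000 → base ₹244800
  ₹244800 × 10% = ₹24480

₹77434 > ₹24480, so the standard income tax governs.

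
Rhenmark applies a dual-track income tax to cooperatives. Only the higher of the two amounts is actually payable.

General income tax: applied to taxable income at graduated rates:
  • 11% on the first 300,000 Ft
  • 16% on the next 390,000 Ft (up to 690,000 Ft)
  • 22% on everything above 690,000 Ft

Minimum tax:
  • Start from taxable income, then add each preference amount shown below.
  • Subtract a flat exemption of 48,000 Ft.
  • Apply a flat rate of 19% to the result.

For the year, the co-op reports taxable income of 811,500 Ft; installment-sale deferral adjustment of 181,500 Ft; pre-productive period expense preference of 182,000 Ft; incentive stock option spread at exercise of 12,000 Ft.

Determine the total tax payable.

216,410 Ft

General income tax:
  300,000 Ft × 11% = 33,000 Ft
  390,000 Ft × 16% = 62,400 Ft
  121,500 Ft × 22% = 26,730 Ft
  → 122,130 Ft

Minimum tax:
  Adjusted income: 811,500 Ft + 181,500 Ft + 182,000 Ft + 12,000 Ft = 1,187,000 Ft
  Less exemption 48,000 Ft → base 1,139,000 Ft
  1,139,000 Ft × 19% = 216,410 Ft

216,410 Ft > 122,130 Ft, so the minimum tax is the binding amount.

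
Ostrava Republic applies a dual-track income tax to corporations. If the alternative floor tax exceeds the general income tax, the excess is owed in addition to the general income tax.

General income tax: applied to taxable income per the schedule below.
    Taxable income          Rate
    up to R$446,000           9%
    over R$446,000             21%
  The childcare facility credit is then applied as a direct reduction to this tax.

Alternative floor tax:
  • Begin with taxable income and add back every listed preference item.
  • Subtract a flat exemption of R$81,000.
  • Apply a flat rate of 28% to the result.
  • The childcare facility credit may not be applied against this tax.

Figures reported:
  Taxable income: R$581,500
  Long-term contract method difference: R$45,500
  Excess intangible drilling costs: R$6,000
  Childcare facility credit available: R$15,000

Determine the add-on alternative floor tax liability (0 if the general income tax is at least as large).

R$100,965

General income tax:
  R$446,000 × 9% = R$40,140
  R$135,500 × 21% = R$28,455
  → R$68,595
  Less childcare facility credit R$15,000 → R$53,595

Alternative floor tax:
  Adjusted income: R$581,500 + R$45,500 + R$6,000 = R$633,000
  Less exemption R$81,000 → base R$552,000
  R$552,000 × 28% = R$154,560

Excess of alternative floor tax over general income tax: R$154,560 − R$53,595 = R$100,965.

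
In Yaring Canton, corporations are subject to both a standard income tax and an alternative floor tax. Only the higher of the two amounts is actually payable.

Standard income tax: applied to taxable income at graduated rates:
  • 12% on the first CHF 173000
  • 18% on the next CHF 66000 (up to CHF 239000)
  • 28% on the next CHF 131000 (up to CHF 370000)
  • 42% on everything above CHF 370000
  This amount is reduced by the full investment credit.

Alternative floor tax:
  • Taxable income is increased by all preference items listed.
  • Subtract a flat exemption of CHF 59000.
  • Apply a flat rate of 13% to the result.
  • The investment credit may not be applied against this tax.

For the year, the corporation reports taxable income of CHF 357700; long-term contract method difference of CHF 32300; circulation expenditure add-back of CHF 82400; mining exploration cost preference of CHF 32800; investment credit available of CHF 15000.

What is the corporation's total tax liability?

Alternative floor tax:
  Adjusted income: CHF 357700 + CHF 32300 + CHF 82400 + CHF 32800 = CHF 505200
  Less exemption CHF 59000 → base CHF 446200
  CHF 446200 × 13% = CHF 58006

Standard income tax:
  CHF 173000 × 12% = CHF 20760
  CHF 66000 × 18% = CHF 11880
  CHF 118700 × 28% = CHF 33236
  → CHF 65876
  Less investment credit CHF 15000 → CHF 50876

CHF 58006 > CHF 50876, so the alternative floor tax is the binding amount.

CHF 58006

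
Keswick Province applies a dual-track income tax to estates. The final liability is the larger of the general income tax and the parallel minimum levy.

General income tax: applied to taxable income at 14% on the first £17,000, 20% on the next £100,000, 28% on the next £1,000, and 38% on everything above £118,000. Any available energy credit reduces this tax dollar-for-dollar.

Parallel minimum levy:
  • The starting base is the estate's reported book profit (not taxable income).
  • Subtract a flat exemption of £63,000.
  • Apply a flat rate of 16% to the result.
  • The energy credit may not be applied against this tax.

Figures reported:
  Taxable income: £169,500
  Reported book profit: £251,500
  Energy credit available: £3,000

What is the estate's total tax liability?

£39,230

General income tax:
  £17,000 × 14% = £2,380
  £100,000 × 20% = £20,000
  £1,000 × 28% = £280
  £51,500 × 38% = £19,570
  → £42,230
  Less energy credit £3,000 → £39,230

Parallel minimum levy:
  Base (reported book profit): £251,500
  Less exemption £63,000 → base £188,500
  £188,500 × 16% = £30,160

£39,230 > £30,160, so the general income tax governs.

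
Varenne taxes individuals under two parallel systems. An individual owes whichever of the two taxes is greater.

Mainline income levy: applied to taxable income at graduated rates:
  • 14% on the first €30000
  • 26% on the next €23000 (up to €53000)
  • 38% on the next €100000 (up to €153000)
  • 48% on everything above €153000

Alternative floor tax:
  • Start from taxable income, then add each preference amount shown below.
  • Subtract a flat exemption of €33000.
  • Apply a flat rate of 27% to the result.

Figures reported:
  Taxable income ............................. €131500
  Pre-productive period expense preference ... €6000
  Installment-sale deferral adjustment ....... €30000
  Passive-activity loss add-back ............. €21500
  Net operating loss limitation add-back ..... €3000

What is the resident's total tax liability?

€42930

Alternative floor tax:
  Adjusted income: €131500 + €6000 + €30000 + €21500 + €3000 = €192000
  Less exemption €33000 → base €159000
  €159000 × 27% = €42930

Mainline income levy:
  €30000 × 14% = €4200
  €23000 × 26% = €5980
  €78500 × 38% = €29830
  → €40010

€42930 > €40010, so the alternative floor tax is the binding amount.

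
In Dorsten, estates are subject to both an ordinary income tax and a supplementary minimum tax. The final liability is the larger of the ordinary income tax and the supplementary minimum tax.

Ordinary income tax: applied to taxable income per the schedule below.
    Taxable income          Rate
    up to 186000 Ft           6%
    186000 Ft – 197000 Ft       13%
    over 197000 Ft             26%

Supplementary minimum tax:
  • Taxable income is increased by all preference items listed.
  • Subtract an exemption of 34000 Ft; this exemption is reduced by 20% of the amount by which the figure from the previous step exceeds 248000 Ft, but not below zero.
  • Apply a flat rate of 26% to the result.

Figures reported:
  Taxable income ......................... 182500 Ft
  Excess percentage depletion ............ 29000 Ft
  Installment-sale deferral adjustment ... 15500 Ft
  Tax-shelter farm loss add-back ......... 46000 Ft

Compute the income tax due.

63440 Ft

Ordinary income tax:
  182500 Ft × 6% = 10950 Ft

Supplementary minimum tax:
  Adjusted income: 182500 Ft + 29000 Ft + 15500 Ft + 46000 Ft = 273000 Ft
  Exemption: 34000 Ft − 20% × (273000 Ft − 248000 Ft) = 34000 Ft − 5000 Ft = 29000 Ft
  Base: 273000 Ft − 29000 Ft = 244000 Ft
  244000 Ft × 26% = 63440 Ft

63440 Ft > 10950 Ft, so the supplementary minimum tax is the binding amount.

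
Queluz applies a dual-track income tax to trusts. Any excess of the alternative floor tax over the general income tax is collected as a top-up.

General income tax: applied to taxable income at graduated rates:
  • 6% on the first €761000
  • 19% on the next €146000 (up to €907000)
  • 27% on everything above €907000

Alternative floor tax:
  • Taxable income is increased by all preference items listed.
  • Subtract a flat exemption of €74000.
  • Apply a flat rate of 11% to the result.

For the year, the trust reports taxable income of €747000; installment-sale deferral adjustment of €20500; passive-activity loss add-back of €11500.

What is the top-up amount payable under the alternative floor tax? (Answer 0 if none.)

€32730

Alternative floor tax:
  Adjusted income: €747000 + €20500 + €11500 = €779000
  Less exemption €74000 → base €705000
  €705000 × 11% = €77550

General income tax:
  €747000 × 6% = €44820

Excess of alternative floor tax over general income tax: €77550 − €44820 = €32730.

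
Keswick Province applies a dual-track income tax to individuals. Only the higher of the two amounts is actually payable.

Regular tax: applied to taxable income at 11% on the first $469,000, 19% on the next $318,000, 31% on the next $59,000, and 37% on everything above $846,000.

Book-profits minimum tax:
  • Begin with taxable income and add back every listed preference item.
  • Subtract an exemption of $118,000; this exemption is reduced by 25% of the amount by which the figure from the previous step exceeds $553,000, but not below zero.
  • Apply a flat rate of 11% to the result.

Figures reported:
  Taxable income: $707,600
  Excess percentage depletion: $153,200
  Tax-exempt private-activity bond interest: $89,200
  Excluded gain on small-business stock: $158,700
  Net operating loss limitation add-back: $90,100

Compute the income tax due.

Book-profits minimum tax:
  Adjusted income: $707,600 + $153,200 + $89,200 + $158,700 + $90,100 = $1,198,800
  Exemption: 25% × ($1,198,800 − $553,000) = $161,450 ≥ $118,000, so the exemption is fully phased out
  Base: $1,198,800 − $0 = $1,198,800
  $1,198,800 × 11% = $131,868

Regular tax:
  $469,000 × 11% = $51,590
  $238,600 × 19% = $45,334
  → $96,924

$131,868 > $96,924, so the book-profits minimum tax is the binding amount.

$131,868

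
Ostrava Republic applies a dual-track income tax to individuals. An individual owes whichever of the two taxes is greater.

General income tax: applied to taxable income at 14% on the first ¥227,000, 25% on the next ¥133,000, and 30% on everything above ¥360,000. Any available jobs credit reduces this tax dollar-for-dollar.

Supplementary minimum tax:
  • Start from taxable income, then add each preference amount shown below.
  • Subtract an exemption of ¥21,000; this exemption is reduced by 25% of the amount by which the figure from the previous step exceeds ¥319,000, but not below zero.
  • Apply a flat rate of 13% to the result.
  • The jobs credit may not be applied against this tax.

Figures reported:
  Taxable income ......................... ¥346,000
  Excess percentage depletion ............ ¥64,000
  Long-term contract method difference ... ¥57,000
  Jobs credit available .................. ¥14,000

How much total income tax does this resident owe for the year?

¥60,710

Supplementary minimum tax:
  Adjusted income: ¥346,000 + ¥64,000 + ¥57,000 = ¥467,000
  Exemption: 25% × (¥467,000 − ¥319,000) = ¥37,000 ≥ ¥21,000, so the exemption is fully phased out
  Base: ¥467,000 − ¥0 = ¥467,000
  ¥467,000 × 13% = ¥60,710

General income tax:
  ¥227,000 × 14% = ¥31,780
  ¥119,000 × 25% = ¥29,750
  → ¥61,530
  Less jobs credit ¥14,000 → ¥47,530

¥60,710 > ¥47,530, so the supplementary minimum tax is the binding amount.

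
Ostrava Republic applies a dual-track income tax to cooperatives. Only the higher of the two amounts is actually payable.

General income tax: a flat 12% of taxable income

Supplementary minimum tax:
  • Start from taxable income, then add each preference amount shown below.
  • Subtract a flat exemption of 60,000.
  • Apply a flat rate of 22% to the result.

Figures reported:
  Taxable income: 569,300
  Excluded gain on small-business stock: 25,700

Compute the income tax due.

General income tax:
  569,300 × 12% = 68,316

Supplementary minimum tax:
  Adjusted income: 569,300 + 25,700 = 595,000
  Less exemption 60,000 → base 535,000
  535,000 × 22% = 117,700

117,700 > 68,316, so the supplementary minimum tax is the binding amount.

117,700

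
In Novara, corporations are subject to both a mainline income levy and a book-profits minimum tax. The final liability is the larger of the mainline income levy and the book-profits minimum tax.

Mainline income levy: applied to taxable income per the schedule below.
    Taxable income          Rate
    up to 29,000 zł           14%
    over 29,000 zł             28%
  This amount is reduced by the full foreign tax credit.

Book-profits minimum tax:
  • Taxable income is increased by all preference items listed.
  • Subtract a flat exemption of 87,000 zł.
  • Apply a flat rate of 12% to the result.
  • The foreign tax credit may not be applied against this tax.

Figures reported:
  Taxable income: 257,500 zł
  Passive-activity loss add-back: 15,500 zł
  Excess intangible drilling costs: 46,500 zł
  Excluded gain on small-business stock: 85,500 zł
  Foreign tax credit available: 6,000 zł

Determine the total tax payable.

62,040 zł

Mainline income levy:
  29,000 zł × 14% = 4,060 zł
  228,500 zł × 28% = 63,980 zł
  → 68,040 zł
  Less foreign tax credit 6,000 zł → 62,040 zł

Book-profits minimum tax:
  Adjusted income: 257,500 zł + 15,500 zł + 46,500 zł + 85,500 zł = 405,000 zł
  Less exemption 87,000 zł → base 318,000 zł
  318,000 zł × 12% = 38,160 zł

62,040 zł > 38,160 zł, so the mainline income levy governs.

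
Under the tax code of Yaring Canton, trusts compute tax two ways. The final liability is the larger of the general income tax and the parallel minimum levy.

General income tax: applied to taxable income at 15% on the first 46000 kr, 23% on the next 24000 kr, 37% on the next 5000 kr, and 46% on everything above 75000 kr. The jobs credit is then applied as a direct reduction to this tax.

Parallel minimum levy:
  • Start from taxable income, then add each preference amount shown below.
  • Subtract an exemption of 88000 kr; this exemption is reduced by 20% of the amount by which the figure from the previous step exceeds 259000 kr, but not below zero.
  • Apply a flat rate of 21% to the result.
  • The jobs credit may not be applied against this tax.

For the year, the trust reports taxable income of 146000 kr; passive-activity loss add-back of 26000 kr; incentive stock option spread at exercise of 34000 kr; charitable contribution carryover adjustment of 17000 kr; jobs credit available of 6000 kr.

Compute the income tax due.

Parallel minimum levy:
  Adjusted income: 146000 kr + 26000 kr + 34000 kr + 17000 kr = 223000 kr
  Exemption: 223000 kr ≤ 259000 kr, so full 88000 kr applies
  Base: 223000 kr − 88000 kr = 135000 kr
  135000 kr × 21% = 28350 kr

General income tax:
  46000 kr × 15% = 6900 kr
  24000 kr × 23% = 5520 kr
  5000 kr × 37% = 1850 kr
  71000 kr × 46% = 32660 kr
  → 46930 kr
  Less jobs credit 6000 kr → 40930 kr

40930 kr > 28350 kr, so the general income tax governs.

40930 kr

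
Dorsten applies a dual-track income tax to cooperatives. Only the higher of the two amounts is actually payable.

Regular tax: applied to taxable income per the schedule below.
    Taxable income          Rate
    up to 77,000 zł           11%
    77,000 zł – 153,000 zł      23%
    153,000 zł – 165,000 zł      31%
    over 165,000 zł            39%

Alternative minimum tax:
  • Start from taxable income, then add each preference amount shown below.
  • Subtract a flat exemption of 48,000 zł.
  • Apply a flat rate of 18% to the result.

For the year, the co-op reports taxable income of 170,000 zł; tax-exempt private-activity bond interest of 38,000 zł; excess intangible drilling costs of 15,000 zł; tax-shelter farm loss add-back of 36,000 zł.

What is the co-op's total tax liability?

Regular tax:
  77,000 zł × 11% = 8,470 zł
  76,000 zł × 23% = 17,480 zł
  12,000 zł × 31% = 3,720 zł
  5,000 zł × 39% = 1,950 zł
  → 31,620 zł

Alternative minimum tax:
  Adjusted income: 170,000 zł + 38,000 zł + 15,000 zł + 36,000 zł = 259,000 zł
  Less exemption 48,000 zł → base 211,000 zł
  211,000 zł × 18% = 37,980 zł

37,980 zł > 31,620 zł, so the alternative minimum tax is the binding amount.

37,980 zł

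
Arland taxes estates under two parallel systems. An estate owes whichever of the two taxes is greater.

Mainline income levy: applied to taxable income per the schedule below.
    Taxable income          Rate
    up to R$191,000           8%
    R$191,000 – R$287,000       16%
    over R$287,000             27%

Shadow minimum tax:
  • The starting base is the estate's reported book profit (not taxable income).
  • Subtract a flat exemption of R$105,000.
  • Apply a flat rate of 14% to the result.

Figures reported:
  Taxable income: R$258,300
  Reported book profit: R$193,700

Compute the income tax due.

R$26,048

Shadow minimum tax:
  Base (reported book profit): R$193,700
  Less exemption R$105,000 → base R$88,700
  R$88,700 × 14% = R$12,418

Mainline income levy:
  R$191,000 × 8% = R$15,280
  R$67,300 × 16% = R$10,768
  → R$26,048

R$26,048 > R$12,418, so the mainline income levy governs.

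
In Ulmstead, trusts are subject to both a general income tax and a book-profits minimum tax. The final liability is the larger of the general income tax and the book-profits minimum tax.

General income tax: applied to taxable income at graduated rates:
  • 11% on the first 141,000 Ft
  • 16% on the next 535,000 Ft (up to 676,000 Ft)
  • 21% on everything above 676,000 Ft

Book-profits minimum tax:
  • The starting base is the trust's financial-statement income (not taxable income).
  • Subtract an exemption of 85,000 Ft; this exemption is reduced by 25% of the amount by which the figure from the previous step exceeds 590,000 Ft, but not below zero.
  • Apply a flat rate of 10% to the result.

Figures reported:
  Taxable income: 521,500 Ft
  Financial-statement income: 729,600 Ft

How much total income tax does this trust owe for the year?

Book-profits minimum tax:
  Base (financial-statement income): 729,600 Ft
  Exemption: 85,000 Ft − 25% × (729,600 Ft − 590,000 Ft) = 85,000 Ft − 34,900 Ft = 50,100 Ft
  Base: 729,600 Ft − 50,100 Ft = 679,500 Ft
  679,500 Ft × 10% = 67,950 Ft

General income tax:
  141,000 Ft × 11% = 15,510 Ft
  380,500 Ft × 16% = 60,880 Ft
  → 76,390 Ft

76,390 Ft > 67,950 Ft, so the general income tax governs.

76,390 Ft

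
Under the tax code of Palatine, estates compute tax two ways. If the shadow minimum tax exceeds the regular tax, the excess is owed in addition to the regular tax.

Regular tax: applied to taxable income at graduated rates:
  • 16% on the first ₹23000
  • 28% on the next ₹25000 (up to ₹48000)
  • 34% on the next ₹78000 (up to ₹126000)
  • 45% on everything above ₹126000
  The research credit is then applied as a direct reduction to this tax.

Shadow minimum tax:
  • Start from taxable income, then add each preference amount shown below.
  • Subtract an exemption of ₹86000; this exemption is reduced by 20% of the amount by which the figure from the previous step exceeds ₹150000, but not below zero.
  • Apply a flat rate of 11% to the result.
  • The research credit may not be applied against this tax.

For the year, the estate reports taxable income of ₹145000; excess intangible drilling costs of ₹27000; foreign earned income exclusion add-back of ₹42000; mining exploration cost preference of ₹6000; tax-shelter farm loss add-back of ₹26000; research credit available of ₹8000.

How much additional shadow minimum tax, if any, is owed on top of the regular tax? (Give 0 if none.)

₹0

Regular tax:
  ₹23000 × 16% = ₹3680
  ₹25000 × 28% = ₹7000
  ₹78000 × 34% = ₹26520
  ₹19000 × 45% = ₹8550
  → ₹45750
  Less research credit ₹8000 → ₹37750

Shadow minimum tax:
  Adjusted income: ₹145000 + ₹27000 + ₹42000 + ₹6000 + ₹26000 = ₹246000
  Exemption: ₹86000 − 20% × (₹246000 − ₹150000) = ₹86000 − ₹19200 = ₹66800
  Base: ₹246000 − ₹66800 = ₹179200
  ₹179200 × 11% = ₹19712

₹19712 ≤ ₹37750, so no add-on is due.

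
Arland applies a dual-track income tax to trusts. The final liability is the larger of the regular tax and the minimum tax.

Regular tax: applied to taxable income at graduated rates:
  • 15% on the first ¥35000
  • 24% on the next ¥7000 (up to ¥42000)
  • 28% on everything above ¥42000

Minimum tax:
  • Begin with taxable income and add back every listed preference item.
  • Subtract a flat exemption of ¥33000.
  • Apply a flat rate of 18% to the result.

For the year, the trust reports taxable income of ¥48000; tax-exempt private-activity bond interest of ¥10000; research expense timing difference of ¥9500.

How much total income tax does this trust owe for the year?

¥8610

Regular tax:
  ¥35000 × 15% = ¥5250
  ¥7000 × 24% = ¥1680
  ¥6000 × 28% = ¥1680
  → ¥8610

Minimum tax:
  Adjusted income: ¥48000 + ¥10000 + ¥9500 = ¥67500
  Less exemption ¥33000 → base ¥34500
  ¥34500 × 18% = ¥6210

¥8610 > ¥6210, so the regular tax governs.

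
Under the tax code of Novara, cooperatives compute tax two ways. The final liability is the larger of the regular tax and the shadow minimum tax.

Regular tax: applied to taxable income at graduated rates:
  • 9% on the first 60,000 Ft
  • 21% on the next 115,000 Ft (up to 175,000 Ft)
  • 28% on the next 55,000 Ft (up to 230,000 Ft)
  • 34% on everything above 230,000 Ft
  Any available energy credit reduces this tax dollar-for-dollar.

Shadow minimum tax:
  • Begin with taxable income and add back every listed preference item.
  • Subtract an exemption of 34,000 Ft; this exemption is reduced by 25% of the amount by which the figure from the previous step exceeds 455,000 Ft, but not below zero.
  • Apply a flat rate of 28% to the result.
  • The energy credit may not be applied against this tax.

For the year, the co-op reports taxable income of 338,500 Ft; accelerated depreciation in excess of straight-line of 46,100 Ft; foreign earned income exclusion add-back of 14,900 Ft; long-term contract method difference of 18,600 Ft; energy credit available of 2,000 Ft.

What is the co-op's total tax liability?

Regular tax:
  60,000 Ft × 9% = 5,400 Ft
  115,000 Ft × 21% = 24,150 Ft
  55,000 Ft × 28% = 15,400 Ft
  108,500 Ft × 34% = 36,890 Ft
  → 81,840 Ft
  Less energy credit 2,000 Ft → 79,840 Ft

Shadow minimum tax:
  Adjusted income: 338,500 Ft + 46,100 Ft + 14,900 Ft + 18,600 Ft = 418,100 Ft
  Exemption: 418,100 Ft ≤ 455,000 Ft, so full 34,000 Ft applies
  Base: 418,100 Ft − 34,000 Ft = 384,100 Ft
  384,100 Ft × 28% = 107,548 Ft

107,548 Ft > 79,840 Ft, so the shadow minimum tax is the binding amount.

107,548 Ft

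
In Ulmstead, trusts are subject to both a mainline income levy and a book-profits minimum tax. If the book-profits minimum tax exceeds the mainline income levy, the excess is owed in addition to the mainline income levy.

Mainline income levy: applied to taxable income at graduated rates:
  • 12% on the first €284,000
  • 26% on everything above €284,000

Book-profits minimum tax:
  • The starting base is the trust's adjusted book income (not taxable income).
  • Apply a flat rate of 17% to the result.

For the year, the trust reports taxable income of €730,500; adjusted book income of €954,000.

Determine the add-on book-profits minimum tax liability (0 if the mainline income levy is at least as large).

Book-profits minimum tax:
  Base (adjusted book income): €954,000
  €954,000 × 17% = €162,180

Mainline income levy:
  €284,000 × 12% = €34,080
  €446,500 × 26% = €116,090
  → €150,170

Excess of book-profits minimum tax over mainline income levy: €162,180 − €150,170 = €12,010.

€12,010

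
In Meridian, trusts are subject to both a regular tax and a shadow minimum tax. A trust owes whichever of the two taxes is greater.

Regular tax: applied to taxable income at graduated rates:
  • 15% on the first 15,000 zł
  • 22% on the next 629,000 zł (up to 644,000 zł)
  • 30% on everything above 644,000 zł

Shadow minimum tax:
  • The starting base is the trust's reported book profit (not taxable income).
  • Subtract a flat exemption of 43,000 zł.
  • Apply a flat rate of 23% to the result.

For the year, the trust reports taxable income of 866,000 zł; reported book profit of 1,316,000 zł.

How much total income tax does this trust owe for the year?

292,790 zł

Regular tax:
  15,000 zł × 15% = 2,250 zł
  629,000 zł × 22% = 138,380 zł
  222,000 zł × 30% = 66,600 zł
  → 207,230 zł

Shadow minimum tax:
  Base (reported book profit): 1,316,000 zł
  Less exemption 43,000 zł → base 1,273,000 zł
  1,273,000 zł × 23% = 292,790 zł

292,790 zł > 207,230 zł, so the shadow minimum tax is the binding amount.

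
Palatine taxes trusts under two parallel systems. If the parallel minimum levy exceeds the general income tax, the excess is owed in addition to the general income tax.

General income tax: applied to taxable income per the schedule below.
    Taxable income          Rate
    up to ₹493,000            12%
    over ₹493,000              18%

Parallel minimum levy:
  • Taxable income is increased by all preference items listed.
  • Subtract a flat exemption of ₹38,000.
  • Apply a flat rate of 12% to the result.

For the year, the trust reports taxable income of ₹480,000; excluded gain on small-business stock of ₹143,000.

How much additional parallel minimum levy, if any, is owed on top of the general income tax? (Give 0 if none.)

General income tax:
  ₹480,000 × 12% = ₹57,600

Parallel minimum levy:
  Adjusted income: ₹480,000 + ₹143,000 = ₹623,000
  Less exemption ₹38,000 → base ₹585,000
  ₹585,000 × 12% = ₹70,200

Excess of parallel minimum levy over general income tax: ₹70,200 − ₹57,600 = ₹12,600.

₹12,600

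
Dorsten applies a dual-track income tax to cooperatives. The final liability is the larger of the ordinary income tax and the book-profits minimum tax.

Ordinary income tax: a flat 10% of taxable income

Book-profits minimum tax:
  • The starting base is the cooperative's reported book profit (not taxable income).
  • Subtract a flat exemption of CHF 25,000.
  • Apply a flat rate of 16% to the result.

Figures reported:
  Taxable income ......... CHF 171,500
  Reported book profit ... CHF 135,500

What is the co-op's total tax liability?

CHF 17,680

Ordinary income tax:
  CHF 171,500 × 10% = CHF 17,150

Book-profits minimum tax:
  Base (reported book profit): CHF 135,500
  Less exemption CHF 25,000 → base CHF 110,500
  CHF 110,500 × 16% = CHF 17,680

CHF 17,680 > CHF 17,150, so the book-profits minimum tax is the binding amount.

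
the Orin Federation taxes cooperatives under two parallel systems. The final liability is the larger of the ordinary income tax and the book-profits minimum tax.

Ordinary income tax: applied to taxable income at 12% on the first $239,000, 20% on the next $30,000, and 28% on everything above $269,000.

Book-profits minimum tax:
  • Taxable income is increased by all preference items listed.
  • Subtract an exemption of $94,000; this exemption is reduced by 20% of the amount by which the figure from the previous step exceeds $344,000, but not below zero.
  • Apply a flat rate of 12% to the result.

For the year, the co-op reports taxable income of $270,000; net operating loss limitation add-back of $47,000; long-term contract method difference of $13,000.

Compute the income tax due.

$34,960

Ordinary income tax:
  $239,000 × 12% = $28,680
  $30,000 × 20% = $6,000
  $1,000 × 28% = $280
  → $34,960

Book-profits minimum tax:
  Adjusted income: $270,000 + $47,000 + $13,000 = $330,000
  Exemption: $330,000 ≤ $344,000, so full $94,000 applies
  Base: $330,000 − $94,000 = $236,000
  $236,000 × 12% = $28,320

$34,960 > $28,320, so the ordinary income tax governs.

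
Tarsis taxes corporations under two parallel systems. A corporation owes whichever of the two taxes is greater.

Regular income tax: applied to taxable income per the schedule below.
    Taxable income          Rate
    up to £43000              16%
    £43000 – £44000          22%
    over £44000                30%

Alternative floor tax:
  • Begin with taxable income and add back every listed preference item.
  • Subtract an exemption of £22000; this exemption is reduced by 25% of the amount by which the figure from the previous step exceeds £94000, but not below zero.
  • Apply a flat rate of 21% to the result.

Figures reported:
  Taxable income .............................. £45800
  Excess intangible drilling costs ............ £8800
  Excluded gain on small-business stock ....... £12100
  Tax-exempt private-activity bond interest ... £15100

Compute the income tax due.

£12558

Regular income tax:
  £43000 × 16% = £6880
  £1000 × 22% = £220
  £1800 × 30% = £540
  → £7640

Alternative floor tax:
  Adjusted income: £45800 + £8800 + £12100 + £15100 = £81800
  Exemption: £81800 ≤ £94000, so full £22000 applies
  Base: £81800 − £22000 = £59800
  £59800 × 21% = £12558

£12558 > £7640, so the alternative floor tax is the binding amount.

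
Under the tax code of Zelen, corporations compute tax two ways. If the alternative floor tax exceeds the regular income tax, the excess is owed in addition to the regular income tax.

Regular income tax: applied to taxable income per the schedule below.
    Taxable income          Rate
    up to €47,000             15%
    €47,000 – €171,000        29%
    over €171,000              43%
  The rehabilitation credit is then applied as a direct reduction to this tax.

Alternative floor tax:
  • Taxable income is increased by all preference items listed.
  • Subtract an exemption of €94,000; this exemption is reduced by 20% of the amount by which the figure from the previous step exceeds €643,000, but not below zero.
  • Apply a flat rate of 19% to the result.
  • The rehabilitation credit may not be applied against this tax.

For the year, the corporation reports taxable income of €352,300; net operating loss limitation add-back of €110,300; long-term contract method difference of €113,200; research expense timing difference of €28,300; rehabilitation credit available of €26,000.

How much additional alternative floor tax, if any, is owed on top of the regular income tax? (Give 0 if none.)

€1,950

Regular income tax:
  €47,000 × 15% = €7,050
  €124,000 × 29% = €35,960
  €181,300 × 43% = €77,959
  → €120,969
  Less rehabilitation credit €26,000 → €94,969

Alternative floor tax:
  Adjusted income: €352,300 + €110,300 + €113,200 + €28,300 = €604,100
  Exemption: €604,100 ≤ €643,000, so full €94,000 applies
  Base: €604,100 − €94,000 = €510,100
  €510,100 × 19% = €96,919

Excess of alternative floor tax over regular income tax: €96,919 − €94,969 = €1,950.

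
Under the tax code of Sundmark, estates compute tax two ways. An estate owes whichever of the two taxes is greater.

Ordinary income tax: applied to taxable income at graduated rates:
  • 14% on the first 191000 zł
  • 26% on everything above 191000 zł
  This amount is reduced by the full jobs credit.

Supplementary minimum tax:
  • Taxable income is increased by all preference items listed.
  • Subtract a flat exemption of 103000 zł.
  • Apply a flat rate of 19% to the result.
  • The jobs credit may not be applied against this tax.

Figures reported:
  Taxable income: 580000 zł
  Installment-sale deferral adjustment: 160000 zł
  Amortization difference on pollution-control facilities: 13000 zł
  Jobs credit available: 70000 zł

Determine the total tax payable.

123500 zł

Supplementary minimum tax:
  Adjusted income: 580000 zł + 160000 zł + 13000 zł = 753000 zł
  Less exemption 103000 zł → base 650000 zł
  650000 zł × 19% = 123500 zł

Ordinary income tax:
  191000 zł × 14% = 26740 zł
  389000 zł × 26% = 101140 zł
  → 127880 zł
  Less jobs credit 70000 zł → 57880 zł

123500 zł > 57880 zł, so the supplementary minimum tax is the binding amount.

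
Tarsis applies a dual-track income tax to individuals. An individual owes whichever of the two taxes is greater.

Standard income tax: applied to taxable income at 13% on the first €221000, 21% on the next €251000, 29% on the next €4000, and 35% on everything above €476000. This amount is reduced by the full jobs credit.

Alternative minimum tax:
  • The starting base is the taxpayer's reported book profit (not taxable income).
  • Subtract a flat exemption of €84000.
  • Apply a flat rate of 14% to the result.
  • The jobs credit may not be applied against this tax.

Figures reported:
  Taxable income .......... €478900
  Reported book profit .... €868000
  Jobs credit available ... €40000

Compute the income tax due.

Alternative minimum tax:
  Base (reported book profit): €868000
  Less exemption €84000 → base €784000
  €784000 × 14% = €109760

Standard income tax:
  €221000 × 13% = €28730
  €251000 × 21% = €52710
  €4000 × 29% = €1160
  €2900 × 35% = €1015
  → €83615
  Less jobs credit €40000 → €43615

€109760 > €43615, so the alternative minimum tax is the binding amount.

€109760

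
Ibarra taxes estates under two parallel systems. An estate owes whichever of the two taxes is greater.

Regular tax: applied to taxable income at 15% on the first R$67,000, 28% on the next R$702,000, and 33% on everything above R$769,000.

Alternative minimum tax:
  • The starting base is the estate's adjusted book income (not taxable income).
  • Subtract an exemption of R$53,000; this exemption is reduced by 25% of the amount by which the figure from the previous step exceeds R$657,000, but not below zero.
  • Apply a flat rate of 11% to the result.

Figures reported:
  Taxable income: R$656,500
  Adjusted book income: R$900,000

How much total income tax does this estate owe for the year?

R$175,110

Regular tax:
  R$67,000 × 15% = R$10,050
  R$589,500 × 28% = R$165,060
  → R$175,110

Alternative minimum tax:
  Base (adjusted book income): R$900,000
  Exemption: 25% × (R$900,000 − R$657,000) = R$60,750 ≥ R$53,000, so the exemption is fully phased out
  Base: R$900,000 − R$0 = R$900,000
  R$900,000 × 11% = R$99,000

R$175,110 > R$99,000, so the regular tax governs.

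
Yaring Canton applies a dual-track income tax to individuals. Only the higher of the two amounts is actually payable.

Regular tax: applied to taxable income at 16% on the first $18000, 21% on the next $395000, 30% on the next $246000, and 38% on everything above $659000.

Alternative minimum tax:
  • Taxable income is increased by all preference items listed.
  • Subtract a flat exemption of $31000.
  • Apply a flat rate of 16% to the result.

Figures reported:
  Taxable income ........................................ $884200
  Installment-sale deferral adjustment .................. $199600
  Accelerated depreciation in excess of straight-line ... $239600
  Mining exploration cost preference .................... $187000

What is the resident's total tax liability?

$245206

Alternative minimum tax:
  Adjusted income: $884200 + $199600 + $239600 + $187000 = $1510400
  Less exemption $31000 → base $1479400
  $1479400 × 16% = $236704

Regular tax:
  $18000 × 16% = $2880
  $395000 × 21% = $82950
  $246000 × 30% = $73800
  $225200 × 38% = $85576
  → $245206

$245206 > $236704, so the regular tax governs.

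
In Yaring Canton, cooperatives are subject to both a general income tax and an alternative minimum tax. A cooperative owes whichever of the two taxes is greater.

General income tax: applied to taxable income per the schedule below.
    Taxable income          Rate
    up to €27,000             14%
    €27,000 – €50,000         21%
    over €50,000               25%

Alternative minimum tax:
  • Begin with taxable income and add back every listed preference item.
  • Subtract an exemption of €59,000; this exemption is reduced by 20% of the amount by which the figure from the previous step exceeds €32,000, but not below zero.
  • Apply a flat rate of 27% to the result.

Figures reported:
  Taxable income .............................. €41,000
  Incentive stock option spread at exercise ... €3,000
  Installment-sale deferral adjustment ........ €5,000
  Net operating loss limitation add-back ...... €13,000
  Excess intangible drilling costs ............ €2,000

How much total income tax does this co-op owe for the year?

€6,720

Alternative minimum tax:
  Adjusted income: €41,000 + €3,000 + €5,000 + €13,000 + €2,000 = €64,000
  Exemption: €59,000 − 20% × (€64,000 − €32,000) = €59,000 − €6,400 = €52,600
  Base: €64,000 − €52,600 = €11,400
  €11,400 × 27% = €3,078

General income tax:
  €27,000 × 14% = €3,780
  €14,000 × 21% = €2,940
  → €6,720

€6,720 > €3,078, so the general income tax governs.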